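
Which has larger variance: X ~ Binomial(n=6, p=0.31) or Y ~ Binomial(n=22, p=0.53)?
Y has larger variance (5.4802 > 1.2834)

Compute the variance for each distribution:

X ~ Binomial(n=6, p=0.31):
Var(X) = 1.2834

Y ~ Binomial(n=22, p=0.53):
Var(Y) = 5.4802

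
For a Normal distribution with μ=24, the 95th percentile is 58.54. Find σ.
σ = 20.9988

For X ~ Normal(μ, σ), the p-th percentile satisfies x = μ + z_p × σ,
where z_p = Φ⁻¹(p) is the standard normal quantile.

Step 1: z_{0.95} = Φ⁻¹(0.95) = 1.6449

Step 2: Solve for σ:
58.54 = 24 + 1.6449 × σ
σ = (58.54 - 24) / 1.6449
σ = 34.54 / 1.6449
σ = 20.9988

Verification: μ + z × σ = 24 + 1.6449 × 20.9988 = 58.54 ✓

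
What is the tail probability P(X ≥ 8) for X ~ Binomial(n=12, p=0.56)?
0.329616

We have X ~ Binomial(n=12, p=0.56).

For discrete distributions, P(X ≥ 8) = 1 - P(X ≤ 7).

P(X ≤ 7) = 0.670384
P(X ≥ 8) = 1 - 0.670384 = 0.329616

So there's approximately a 33.0% chance that X is at least 8.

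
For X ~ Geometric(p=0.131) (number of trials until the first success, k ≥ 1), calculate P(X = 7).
0.056414

We have X ~ Geometric(p=0.131) (number of trials until the first success, k ≥ 1).

For a Geometric distribution, the PMF gives us the probability of each outcome.

Using the PMF formula:
P(X = 7) = 0.056414

Rounded to 4 decimal places: 0.0564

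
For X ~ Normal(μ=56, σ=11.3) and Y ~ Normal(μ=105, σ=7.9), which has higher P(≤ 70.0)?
X has higher probability (P(X ≤ 70.0) = 0.8923 > P(Y ≤ 70.0) = 0.0000)

Compute P(≤ 70.0) for each distribution:

X ~ Normal(μ=56, σ=11.3):
P(X ≤ 70.0) = 0.8923

Y ~ Normal(μ=105, σ=7.9):
P(Y ≤ 70.0) = 0.0000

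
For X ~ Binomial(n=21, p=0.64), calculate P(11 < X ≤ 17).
0.785410

We have X ~ Binomial(n=21, p=0.64).

To find P(11 < X ≤ 17), we use:
P(11 < X ≤ 17) = P(X ≤ 17) - P(X ≤ 11)
                 = F(17) - F(11)
                 = 0.973120 - 0.187711
                 = 0.785410

So there's approximately a 78.5% chance that X falls in this range.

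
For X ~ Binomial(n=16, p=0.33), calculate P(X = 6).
0.188519

We have X ~ Binomial(n=16, p=0.33).

For a Binomial distribution, the PMF gives us the probability of each outcome.

Using the PMF formula:
P(X = 6) = 0.188519

Rounded to 4 decimal places: 0.1885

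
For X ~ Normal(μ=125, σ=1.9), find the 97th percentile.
128.5735

We have X ~ Normal(μ=125, σ=1.9).

We want to find x such that P(X ≤ x) = 0.97.

This is the 97th percentile, which means 97% of values fall below this point.

Using the inverse CDF (quantile function):
x = F⁻¹(0.97) = 128.5735

Verification: P(X ≤ 128.5735) = 0.97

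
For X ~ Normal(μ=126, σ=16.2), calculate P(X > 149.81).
0.070814

We have X ~ Normal(μ=126, σ=16.2).

P(X > 149.81) = 1 - P(X ≤ 149.81)
                = 1 - F(149.81)
                = 1 - 0.929186
                = 0.070814

So there's approximately a 7.1% chance that X exceeds 149.81.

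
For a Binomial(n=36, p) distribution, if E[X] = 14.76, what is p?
p = 0.41

For a Binomial(n, p) distribution:
E[X] = n × p

Given n = 36 and E[X] = 14.76:
14.76 = 36 × p
p = 14.76 / 36 = 0.41

Verification: Binomial(36, 0.41) has E[X] = 14.76 ✓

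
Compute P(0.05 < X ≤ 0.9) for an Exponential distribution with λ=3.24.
0.796291

We have X ~ Exponential(λ=3.24).

To find P(0.05 < X ≤ 0.9), we use:
P(0.05 < X ≤ 0.9) = P(X ≤ 0.9) - P(X ≤ 0.05)
                 = F(0.9) - F(0.05)
                 = 0.945850 - 0.149559
                 = 0.796291

So there's approximately a 79.6% chance that X falls in this range.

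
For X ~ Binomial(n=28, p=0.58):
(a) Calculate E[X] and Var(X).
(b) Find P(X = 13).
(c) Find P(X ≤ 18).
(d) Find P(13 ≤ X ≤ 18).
(a) E[X] = 16.2400, Var(X) = 6.8208
(b) P(X = 13) = 0.070253
(c) P(X ≤ 18) = 0.805636
(d) P(13 ≤ X ≤ 18) = 0.728689

We have X ~ Binomial(n=28, p=0.58).

(a) Moments:
E[X] = 16.2400
Var(X) = 6.8208
σ = √Var(X) = 2.6117

(b) Point probability using PMF:
P(X = 13) = 0.070253

(c) Cumulative probability using CDF:
P(X ≤ 18) = F(18) = 0.805636

(d) Range probability:
P(13 ≤ X ≤ 18) = P(X ≤ 18) - P(X ≤ 12)
                   = F(18) - F(12)
                   = 0.805636 - 0.076947
                   = 0.728689

This means approximately 72.9% of outcomes fall in the interval [13, 18].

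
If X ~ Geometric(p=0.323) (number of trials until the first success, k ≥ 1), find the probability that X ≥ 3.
0.458329

We have X ~ Geometric(p=0.323) (number of trials until the first success, k ≥ 1).

For discrete distributions, P(X ≥ 3) = 1 - P(X ≤ 2).

P(X ≤ 2) = 0.541671
P(X ≥ 3) = 1 - 0.541671 = 0.458329

So there's approximately a 45.8% chance that X is at least 3.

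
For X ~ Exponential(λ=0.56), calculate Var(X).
3.1888

We have X ~ Exponential(λ=0.56).

For an Exponential distribution with λ=0.56:
Var(X) = 3.1888

The variance measures the spread of the distribution around the mean.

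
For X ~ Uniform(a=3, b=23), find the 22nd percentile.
7.4000

We have X ~ Uniform(a=3, b=23).

We want to find x such that P(X ≤ x) = 0.22.

This is the 22nd percentile, which means 22% of values fall below this point.

Using the inverse CDF (quantile function):
x = F⁻¹(0.22) = 7.4000

Verification: P(X ≤ 7.4000) = 0.22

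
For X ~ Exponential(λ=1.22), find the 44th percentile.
0.4753

We have X ~ Exponential(λ=1.22).

We want to find x such that P(X ≤ x) = 0.44.

This is the 44th percentile, which means 44% of values fall below this point.

Using the inverse CDF (quantile function):
x = F⁻¹(0.44) = 0.4753

Verification: P(X ≤ 0.4753) = 0.44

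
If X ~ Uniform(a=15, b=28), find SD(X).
3.7528

We have X ~ Uniform(a=15, b=28).

For a Uniform distribution with a=15, b=28:
σ = √Var(X) = 3.7528

The standard deviation is the square root of the variance.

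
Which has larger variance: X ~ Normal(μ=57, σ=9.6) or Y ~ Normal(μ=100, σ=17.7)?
Y has larger variance (313.2900 > 92.1600)

Compute the variance for each distribution:

X ~ Normal(μ=57, σ=9.6):
Var(X) = 92.1600

Y ~ Normal(μ=100, σ=17.7):
Var(Y) = 313.2900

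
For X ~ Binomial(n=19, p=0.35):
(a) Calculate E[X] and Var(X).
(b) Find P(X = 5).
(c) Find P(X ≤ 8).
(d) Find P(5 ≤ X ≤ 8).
(a) E[X] = 6.6500, Var(X) = 4.3225
(b) P(X = 5) = 0.146768
(c) P(X ≤ 8) = 0.814506
(d) P(5 ≤ X ≤ 8) = 0.664510

We have X ~ Binomial(n=19, p=0.35).

(a) Moments:
E[X] = 6.6500
Var(X) = 4.3225
σ = √Var(X) = 2.0791

(b) Point probability using PMF:
P(X = 5) = 0.146768

(c) Cumulative probability using CDF:
P(X ≤ 8) = F(8) = 0.814506

(d) Range probability:
P(5 ≤ X ≤ 8) = P(X ≤ 8) - P(X ≤ 4)
                   = F(8) - F(4)
                   = 0.814506 - 0.149996
                   = 0.664510

This means approximately 66.5% of outcomes fall in the interval [5, 8].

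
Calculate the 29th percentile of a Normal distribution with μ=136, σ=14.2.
128.1419

We have X ~ Normal(μ=136, σ=14.2).

We want to find x such that P(X ≤ x) = 0.29.

This is the 29th percentile, which means 29% of values fall below this point.

Using the inverse CDF (quantile function):
x = F⁻¹(0.29) = 128.1419

Verification: P(X ≤ 128.1419) = 0.29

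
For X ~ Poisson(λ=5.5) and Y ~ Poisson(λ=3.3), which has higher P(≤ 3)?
Y has higher probability (P(Y ≤ 3) = 0.5803 > P(X ≤ 3) = 0.2017)

Compute P(≤ 3) for each distribution:

X ~ Poisson(λ=5.5):
P(X ≤ 3) = 0.2017

Y ~ Poisson(λ=3.3):
P(Y ≤ 3) = 0.5803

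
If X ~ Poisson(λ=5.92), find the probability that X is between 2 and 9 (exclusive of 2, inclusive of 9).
0.855838

We have X ~ Poisson(λ=5.92).

To find P(2 < X ≤ 9), we use:
P(2 < X ≤ 9) = P(X ≤ 9) - P(X ≤ 2)
                 = F(9) - F(2)
                 = 0.921473 - 0.065635
                 = 0.855838

So there's approximately a 85.6% chance that X falls in this range.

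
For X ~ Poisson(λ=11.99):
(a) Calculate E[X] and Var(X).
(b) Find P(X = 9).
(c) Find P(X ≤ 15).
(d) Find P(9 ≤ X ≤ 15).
(a) E[X] = 11.9900, Var(X) = 11.9900
(b) P(X = 9) = 0.087583
(c) P(X ≤ 15) = 0.845139
(d) P(9 ≤ X ≤ 15) = 0.689455

We have X ~ Poisson(λ=11.99).

(a) Moments:
E[X] = 11.9900
Var(X) = 11.9900
σ = √Var(X) = 3.4627

(b) Point probability using PMF:
P(X = 9) = 0.087583

(c) Cumulative probability using CDF:
P(X ≤ 15) = F(15) = 0.845139

(d) Range probability:
P(9 ≤ X ≤ 15) = P(X ≤ 15) - P(X ≤ 8)
                   = F(15) - F(8)
                   = 0.845139 - 0.155684
                   = 0.689455

This means approximately 68.9% of outcomes fall in the interval [9, 15].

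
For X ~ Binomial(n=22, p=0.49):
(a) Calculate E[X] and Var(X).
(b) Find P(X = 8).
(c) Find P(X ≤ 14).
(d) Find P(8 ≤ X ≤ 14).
(a) E[X] = 10.7800, Var(X) = 5.4978
(b) P(X = 8) = 0.085583
(c) P(X ≤ 14) = 0.944467
(d) P(8 ≤ X ≤ 14) = 0.864492

We have X ~ Binomial(n=22, p=0.49).

(a) Moments:
E[X] = 10.7800
Var(X) = 5.4978
σ = √Var(X) = 2.3447

(b) Point probability using PMF:
P(X = 8) = 0.085583

(c) Cumulative probability using CDF:
P(X ≤ 14) = F(14) = 0.944467

(d) Range probability:
P(8 ≤ X ≤ 14) = P(X ≤ 14) - P(X ≤ 7)
                   = F(14) - F(7)
                   = 0.944467 - 0.079975
                   = 0.864492

This means approximately 86.4% of outcomes fall in the interval [8, 14].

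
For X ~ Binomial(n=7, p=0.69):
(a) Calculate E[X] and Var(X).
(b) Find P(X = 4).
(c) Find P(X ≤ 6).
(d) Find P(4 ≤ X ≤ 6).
(a) E[X] = 4.8300, Var(X) = 1.4973
(b) P(X = 4) = 0.236347
(c) P(X ≤ 6) = 0.925536
(d) P(4 ≤ X ≤ 6) = 0.786166

We have X ~ Binomial(n=7, p=0.69).

(a) Moments:
E[X] = 4.8300
Var(X) = 1.4973
σ = √Var(X) = 1.2236

(b) Point probability using PMF:
P(X = 4) = 0.236347

(c) Cumulative probability using CDF:
P(X ≤ 6) = F(6) = 0.925536

(d) Range probability:
P(4 ≤ X ≤ 6) = P(X ≤ 6) - P(X ≤ 3)
                   = F(6) - F(3)
                   = 0.925536 - 0.139370
                   = 0.786166

This means approximately 78.6% of outcomes fall in the interval [4, 6].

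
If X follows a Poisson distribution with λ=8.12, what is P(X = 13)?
0.031877

We have X ~ Poisson(λ=8.12).

For a Poisson distribution, the PMF gives us the probability of each outcome.

Using the PMF formula:
P(X = 13) = 0.031877

Rounded to 4 decimal places: 0.0319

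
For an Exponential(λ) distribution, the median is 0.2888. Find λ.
λ = 2.4001

For X ~ Exponential(λ), the CDF is F(x) = 1 - e^(-λx).
The median m satisfies F(m) = 0.5:
1 - e^(-λm) = 0.5
e^(-λm) = 0.5
λm = ln(2)
m = ln(2) / λ

Given m = 0.2888:
λ = ln(2) / 0.2888 = 0.693147 / 0.2888 = 2.4001

Verification: ln(2) / 2.4001 = 0.2888 ✓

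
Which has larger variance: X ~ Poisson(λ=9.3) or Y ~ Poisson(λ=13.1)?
Y has larger variance (13.1000 > 9.3000)

Compute the variance for each distribution:

X ~ Poisson(λ=9.3):
Var(X) = 9.3000

Y ~ Poisson(λ=13.1):
Var(Y) = 13.1000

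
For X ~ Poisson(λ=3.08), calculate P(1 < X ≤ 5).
0.720289

We have X ~ Poisson(λ=3.08).

To find P(1 < X ≤ 5), we use:
P(1 < X ≤ 5) = P(X ≤ 5) - P(X ≤ 1)
                 = F(5) - F(1)
                 = 0.907803 - 0.187514
                 = 0.720289

So there's approximately a 72.0% chance that X falls in this range.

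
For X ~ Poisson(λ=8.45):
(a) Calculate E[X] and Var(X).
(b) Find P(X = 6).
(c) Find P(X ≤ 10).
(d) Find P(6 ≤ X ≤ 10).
(a) E[X] = 8.4500, Var(X) = 8.4500
(b) P(X = 6) = 0.108148
(c) P(X ≤ 10) = 0.768857
(d) P(6 ≤ X ≤ 10) = 0.615459

We have X ~ Poisson(λ=8.45).

(a) Moments:
E[X] = 8.4500
Var(X) = 8.4500
σ = √Var(X) = 2.9069

(b) Point probability using PMF:
P(X = 6) = 0.108148

(c) Cumulative probability using CDF:
P(X ≤ 10) = F(10) = 0.768857

(d) Range probability:
P(6 ≤ X ≤ 10) = P(X ≤ 10) - P(X ≤ 5)
                   = F(10) - F(5)
                   = 0.768857 - 0.153398
                   = 0.615459

This means approximately 61.5% of outcomes fall in the interval [6, 10].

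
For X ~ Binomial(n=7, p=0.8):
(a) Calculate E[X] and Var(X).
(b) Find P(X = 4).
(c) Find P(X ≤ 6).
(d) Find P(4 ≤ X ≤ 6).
(a) E[X] = 5.6000, Var(X) = 1.1200
(b) P(X = 4) = 0.114688
(c) P(X ≤ 6) = 0.790285
(d) P(4 ≤ X ≤ 6) = 0.756941

We have X ~ Binomial(n=7, p=0.8).

(a) Moments:
E[X] = 5.6000
Var(X) = 1.1200
σ = √Var(X) = 1.0583

(b) Point probability using PMF:
P(X = 4) = 0.114688

(c) Cumulative probability using CDF:
P(X ≤ 6) = F(6) = 0.790285

(d) Range probability:
P(4 ≤ X ≤ 6) = P(X ≤ 6) - P(X ≤ 3)
                   = F(6) - F(3)
                   = 0.790285 - 0.033344
                   = 0.756941

This means approximately 75.7% of outcomes fall in the interval [4, 6].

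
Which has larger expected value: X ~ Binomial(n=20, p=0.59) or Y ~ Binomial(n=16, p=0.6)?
X has larger mean (11.8000 > 9.6000)

Compute the expected value for each distribution:

X ~ Binomial(n=20, p=0.59):
E[X] = 11.8000

Y ~ Binomial(n=16, p=0.6):
E[Y] = 9.6000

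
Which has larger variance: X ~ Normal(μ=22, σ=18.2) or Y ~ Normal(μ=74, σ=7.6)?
X has larger variance (331.2400 > 57.7600)

Compute the variance for each distribution:

X ~ Normal(μ=22, σ=18.2):
Var(X) = 331.2400

Y ~ Normal(μ=74, σ=7.6):
Var(Y) = 57.7600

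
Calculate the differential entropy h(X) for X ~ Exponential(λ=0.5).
1.6931 nats

We have X ~ Exponential(λ=0.5).

The differential entropy measures the uncertainty or information content of the distribution.

For an Exponential distribution with λ=0.5:
h(X) = 1.6931 nats

(In bits, this would be 2.4427 bits.)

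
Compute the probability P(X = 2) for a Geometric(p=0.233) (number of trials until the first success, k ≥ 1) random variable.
0.178711

We have X ~ Geometric(p=0.233) (number of trials until the first success, k ≥ 1).

For a Geometric distribution, the PMF gives us the probability of each outcome.

Using the PMF formula:
P(X = 2) = 0.178711

Rounded to 4 decimal places: 0.1787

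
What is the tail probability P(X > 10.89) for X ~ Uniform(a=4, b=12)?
0.138750

We have X ~ Uniform(a=4, b=12).

P(X > 10.89) = 1 - P(X ≤ 10.89)
                = 1 - F(10.89)
                = 1 - 0.861250
                = 0.138750

So there's approximately a 13.9% chance that X exceeds 10.89.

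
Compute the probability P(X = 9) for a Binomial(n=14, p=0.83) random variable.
0.053139

We have X ~ Binomial(n=14, p=0.83).

For a Binomial distribution, the PMF gives us the probability of each outcome.

Using the PMF formula:
P(X = 9) = 0.053139

Rounded to 4 decimal places: 0.0531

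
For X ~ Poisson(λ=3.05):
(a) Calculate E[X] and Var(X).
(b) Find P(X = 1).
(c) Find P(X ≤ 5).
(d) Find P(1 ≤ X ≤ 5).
(a) E[X] = 3.0500, Var(X) = 3.0500
(b) P(X = 1) = 0.144445
(c) P(X ≤ 5) = 0.910957
(d) P(1 ≤ X ≤ 5) = 0.863598

We have X ~ Poisson(λ=3.05).

(a) Moments:
E[X] = 3.0500
Var(X) = 3.0500
σ = √Var(X) = 1.7464

(b) Point probability using PMF:
P(X = 1) = 0.144445

(c) Cumulative probability using CDF:
P(X ≤ 5) = F(5) = 0.910957

(d) Range probability:
P(1 ≤ X ≤ 5) = P(X ≤ 5) - P(X ≤ 0)
                   = F(5) - F(0)
                   = 0.910957 - 0.047359
                   = 0.863598

This means approximately 86.4% of outcomes fall in the interval [1, 5].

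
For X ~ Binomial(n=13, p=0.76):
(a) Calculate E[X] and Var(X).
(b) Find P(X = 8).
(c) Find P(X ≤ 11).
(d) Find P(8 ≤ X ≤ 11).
(a) E[X] = 9.8800, Var(X) = 2.3712
(b) P(X = 8) = 0.114063
(c) P(X ≤ 11) = 0.855923
(d) P(8 ≤ X ≤ 11) = 0.788421

We have X ~ Binomial(n=13, p=0.76).

(a) Moments:
E[X] = 9.8800
Var(X) = 2.3712
σ = √Var(X) = 1.5399

(b) Point probability using PMF:
P(X = 8) = 0.114063

(c) Cumulative probability using CDF:
P(X ≤ 11) = F(11) = 0.855923

(d) Range probability:
P(8 ≤ X ≤ 11) = P(X ≤ 11) - P(X ≤ 7)
                   = F(11) - F(7)
                   = 0.855923 - 0.067502
                   = 0.788421

This means approximately 78.8% of outcomes fall in the interval [8, 11].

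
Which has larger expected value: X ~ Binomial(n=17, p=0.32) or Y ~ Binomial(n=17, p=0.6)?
Y has larger mean (10.2000 > 5.4400)

Compute the expected value for each distribution:

X ~ Binomial(n=17, p=0.32):
E[X] = 5.4400

Y ~ Binomial(n=17, p=0.6):
E[Y] = 10.2000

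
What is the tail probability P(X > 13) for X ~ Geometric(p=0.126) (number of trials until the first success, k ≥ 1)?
0.173640

We have X ~ Geometric(p=0.126) (number of trials until the first success, k ≥ 1).

P(X > 13) = 1 - P(X ≤ 13)
                = 1 - F(13)
                = 1 - 0.826360
                = 0.173640

So there's approximately a 17.4% chance that X exceeds 13.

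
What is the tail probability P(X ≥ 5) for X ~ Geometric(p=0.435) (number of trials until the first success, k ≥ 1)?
0.101905

We have X ~ Geometric(p=0.435) (number of trials until the first success, k ≥ 1).

For discrete distributions, P(X ≥ 5) = 1 - P(X ≤ 4).

P(X ≤ 4) = 0.898095
P(X ≥ 5) = 1 - 0.898095 = 0.101905

So there's approximately a 10.2% chance that X is at least 5.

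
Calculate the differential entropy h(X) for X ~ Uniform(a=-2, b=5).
1.9459 nats

We have X ~ Uniform(a=-2, b=5).

The differential entropy measures the uncertainty or information content of the distribution.

For a Uniform distribution with a=-2, b=5:
h(X) = 1.9459 nats

(In bits, this would be 2.8074 bits.)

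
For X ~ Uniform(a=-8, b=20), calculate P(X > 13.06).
0.247857

We have X ~ Uniform(a=-8, b=20).

P(X > 13.06) = 1 - P(X ≤ 13.06)
                = 1 - F(13.06)
                = 1 - 0.752143
                = 0.247857

So there's approximately a 24.8% chance that X exceeds 13.06.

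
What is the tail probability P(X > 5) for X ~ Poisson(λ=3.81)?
0.185923

We have X ~ Poisson(λ=3.81).

P(X > 5) = 1 - P(X ≤ 5)
                = 1 - F(5)
                = 1 - 0.814077
                = 0.185923

So there's approximately a 18.6% chance that X exceeds 5.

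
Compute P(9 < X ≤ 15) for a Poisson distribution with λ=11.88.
0.599938

We have X ~ Poisson(λ=11.88).

To find P(9 < X ≤ 15), we use:
P(9 < X ≤ 15) = P(X ≤ 15) - P(X ≤ 9)
                 = F(15) - F(9)
                 = 0.852971 - 0.253033
                 = 0.599938

So there's approximately a 60.0% chance that X falls in this range.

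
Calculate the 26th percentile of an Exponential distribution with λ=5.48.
0.0549

We have X ~ Exponential(λ=5.48).

We want to find x such that P(X ≤ x) = 0.26.

This is the 26th percentile, which means 26% of values fall below this point.

Using the inverse CDF (quantile function):
x = F⁻¹(0.26) = 0.0549

Verification: P(X ≤ 0.0549) = 0.26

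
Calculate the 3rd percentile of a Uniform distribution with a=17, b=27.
17.3000

We have X ~ Uniform(a=17, b=27).

We want to find x such that P(X ≤ x) = 0.03.

This is the 3rd percentile, which means 3% of values fall below this point.

Using the inverse CDF (quantile function):
x = F⁻¹(0.03) = 17.3000

Verification: P(X ≤ 17.3000) = 0.03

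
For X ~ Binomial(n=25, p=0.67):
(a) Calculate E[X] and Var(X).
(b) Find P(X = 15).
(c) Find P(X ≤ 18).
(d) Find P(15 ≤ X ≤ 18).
(a) E[X] = 16.7500, Var(X) = 5.5275
(b) P(X = 15) = 0.123210
(c) P(X ≤ 18) = 0.767894
(d) P(15 ≤ X ≤ 18) = 0.599247

We have X ~ Binomial(n=25, p=0.67).

(a) Moments:
E[X] = 16.7500
Var(X) = 5.5275
σ = √Var(X) = 2.3511

(b) Point probability using PMF:
P(X = 15) = 0.123210

(c) Cumulative probability using CDF:
P(X ≤ 18) = F(18) = 0.767894

(d) Range probability:
P(15 ≤ X ≤ 18) = P(X ≤ 18) - P(X ≤ 14)
                   = F(18) - F(14)
                   = 0.767894 - 0.168647
                   = 0.599247

This means approximately 59.9% of outcomes fall in the interval [15, 18].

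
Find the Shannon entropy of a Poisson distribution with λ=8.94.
2.5043 nats

We have X ~ Poisson(λ=8.94).

The Shannon entropy measures the uncertainty or information content of the distribution.

For a Poisson distribution with λ=8.94:
H(X) = 2.5043 nats

(In bits, this would be 3.6129 bits.)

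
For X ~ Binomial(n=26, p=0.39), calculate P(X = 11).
0.147782

We have X ~ Binomial(n=26, p=0.39).

For a Binomial distribution, the PMF gives us the probability of each outcome.

Using the PMF formula:
P(X = 11) = 0.147782

Rounded to 4 decimal places: 0.1478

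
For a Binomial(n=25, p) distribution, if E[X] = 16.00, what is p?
p = 0.64

For a Binomial(n, p) distribution:
E[X] = n × p

Given n = 25 and E[X] = 16.00:
16.00 = 25 × p
p = 16.00 / 25 = 0.64

Verification: Binomial(25, 0.64) has E[X] = 16.00 ✓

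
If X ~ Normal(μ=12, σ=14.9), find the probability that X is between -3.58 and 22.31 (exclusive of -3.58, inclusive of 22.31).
0.607650

We have X ~ Normal(μ=12, σ=14.9).

To find P(-3.58 < X ≤ 22.31), we use:
P(-3.58 < X ≤ 22.31) = P(X ≤ 22.31) - P(X ≤ -3.58)
                 = F(22.31) - F(-3.58)
                 = 0.755514 - 0.147864
                 = 0.607650

So there's approximately a 60.8% chance that X falls in this range.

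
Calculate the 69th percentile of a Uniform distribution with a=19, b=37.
31.4200

We have X ~ Uniform(a=19, b=37).

We want to find x such that P(X ≤ x) = 0.69.

This is the 69th percentile, which means 69% of values fall below this point.

Using the inverse CDF (quantile function):
x = F⁻¹(0.69) = 31.4200

Verification: P(X ≤ 31.4200) = 0.69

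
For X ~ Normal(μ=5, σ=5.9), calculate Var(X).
34.8100

We have X ~ Normal(μ=5, σ=5.9).

For a Normal distribution with μ=5, σ=5.9:
Var(X) = 34.8100

The variance measures the spread of the distribution around the mean.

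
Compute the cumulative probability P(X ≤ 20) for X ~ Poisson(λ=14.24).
0.944870

We have X ~ Poisson(λ=14.24).

The CDF gives us P(X ≤ k).

Using the CDF:
P(X ≤ 20) = 0.944870

This means there's approximately a 94.5% chance that X is at most 20.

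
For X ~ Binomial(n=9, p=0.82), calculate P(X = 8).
0.331151

We have X ~ Binomial(n=9, p=0.82).

For a Binomial distribution, the PMF gives us the probability of each outcome.

Using the PMF formula:
P(X = 8) = 0.331151

Rounded to 4 decimal places: 0.3312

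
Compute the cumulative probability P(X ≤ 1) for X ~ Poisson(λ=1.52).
0.551154

We have X ~ Poisson(λ=1.52).

The CDF gives us P(X ≤ k).

Using the CDF:
P(X ≤ 1) = 0.551154

This means there's approximately a 55.1% chance that X is at most 1.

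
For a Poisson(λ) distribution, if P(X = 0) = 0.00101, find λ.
λ = 6.8978

For a Poisson(λ) distribution, the PMF at 0 is:
P(X = 0) = λ^0 e^(-λ) / 0! = e^(-λ)

Given P(X = 0) = 0.00101:
e^(-λ) = 0.00101
-λ = ln(0.00101)
λ = -ln(0.00101) = 6.8978

Verification: e^(-6.8978) = 0.00101 ✓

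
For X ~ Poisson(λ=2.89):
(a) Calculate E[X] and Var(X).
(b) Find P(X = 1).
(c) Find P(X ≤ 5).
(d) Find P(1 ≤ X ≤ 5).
(a) E[X] = 2.8900, Var(X) = 2.8900
(b) P(X = 1) = 0.160615
(c) P(X ≤ 5) = 0.926763
(d) P(1 ≤ X ≤ 5) = 0.871187

We have X ~ Poisson(λ=2.89).

(a) Moments:
E[X] = 2.8900
Var(X) = 2.8900
σ = √Var(X) = 1.7000

(b) Point probability using PMF:
P(X = 1) = 0.160615

(c) Cumulative probability using CDF:
P(X ≤ 5) = F(5) = 0.926763

(d) Range probability:
P(1 ≤ X ≤ 5) = P(X ≤ 5) - P(X ≤ 0)
                   = F(5) - F(0)
                   = 0.926763 - 0.055576
                   = 0.871187

This means approximately 87.1% of outcomes fall in the interval [1, 5].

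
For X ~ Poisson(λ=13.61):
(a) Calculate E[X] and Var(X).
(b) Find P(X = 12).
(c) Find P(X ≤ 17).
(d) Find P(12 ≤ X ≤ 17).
(a) E[X] = 13.6100, Var(X) = 13.6100
(b) P(X = 12) = 0.103565
(c) P(X ≤ 17) = 0.853813
(d) P(12 ≤ X ≤ 17) = 0.559510

We have X ~ Poisson(λ=13.61).

(a) Moments:
E[X] = 13.6100
Var(X) = 13.6100
σ = √Var(X) = 3.6892

(b) Point probability using PMF:
P(X = 12) = 0.103565

(c) Cumulative probability using CDF:
P(X ≤ 17) = F(17) = 0.853813

(d) Range probability:
P(12 ≤ X ≤ 17) = P(X ≤ 17) - P(X ≤ 11)
                   = F(17) - F(11)
                   = 0.853813 - 0.294303
                   = 0.559510

This means approximately 56.0% of outcomes fall in the interval [12, 17].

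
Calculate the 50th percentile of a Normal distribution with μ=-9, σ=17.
-9.0000

We have X ~ Normal(μ=-9, σ=17).

We want to find x such that P(X ≤ x) = 0.5.

This is the 50th percentile, which means 50% of values fall below this point.

Using the inverse CDF (quantile function):
x = F⁻¹(0.5) = -9.0000

Verification: P(X ≤ -9.0000) = 0.5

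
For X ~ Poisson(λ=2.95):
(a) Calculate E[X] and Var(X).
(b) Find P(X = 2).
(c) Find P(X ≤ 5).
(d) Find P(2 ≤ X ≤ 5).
(a) E[X] = 2.9500, Var(X) = 2.9500
(b) P(X = 2) = 0.227743
(c) P(X ≤ 5) = 0.921039
(d) P(2 ≤ X ≤ 5) = 0.714297

We have X ~ Poisson(λ=2.95).

(a) Moments:
E[X] = 2.9500
Var(X) = 2.9500
σ = √Var(X) = 1.7176

(b) Point probability using PMF:
P(X = 2) = 0.227743

(c) Cumulative probability using CDF:
P(X ≤ 5) = F(5) = 0.921039

(d) Range probability:
P(2 ≤ X ≤ 5) = P(X ≤ 5) - P(X ≤ 1)
                   = F(5) - F(1)
                   = 0.921039 - 0.206742
                   = 0.714297

This means approximately 71.4% of outcomes fall in the interval [2, 5].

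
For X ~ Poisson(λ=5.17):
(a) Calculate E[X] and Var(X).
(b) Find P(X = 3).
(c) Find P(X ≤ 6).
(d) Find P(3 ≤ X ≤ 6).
(a) E[X] = 5.1700, Var(X) = 5.1700
(b) P(X = 3) = 0.130924
(c) P(X ≤ 6) = 0.736927
(d) P(3 ≤ X ≤ 6) = 0.625882

We have X ~ Poisson(λ=5.17).

(a) Moments:
E[X] = 5.1700
Var(X) = 5.1700
σ = √Var(X) = 2.2738

(b) Point probability using PMF:
P(X = 3) = 0.130924

(c) Cumulative probability using CDF:
P(X ≤ 6) = F(6) = 0.736927

(d) Range probability:
P(3 ≤ X ≤ 6) = P(X ≤ 6) - P(X ≤ 2)
                   = F(6) - F(2)
                   = 0.736927 - 0.111045
                   = 0.625882

This means approximately 62.6% of outcomes fall in the interval [3, 6].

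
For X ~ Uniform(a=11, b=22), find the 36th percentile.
14.9600

We have X ~ Uniform(a=11, b=22).

We want to find x such that P(X ≤ x) = 0.36.

This is the 36th percentile, which means 36% of values fall below this point.

Using the inverse CDF (quantile function):
x = F⁻¹(0.36) = 14.9600

Verification: P(X ≤ 14.9600) = 0.36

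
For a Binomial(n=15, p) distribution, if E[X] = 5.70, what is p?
p = 0.38

For a Binomial(n, p) distribution:
E[X] = n × p

Given n = 15 and E[X] = 5.70:
5.70 = 15 × p
p = 5.70 / 15 = 0.38

Verification: Binomial(15, 0.38) has E[X] = 5.70 ✓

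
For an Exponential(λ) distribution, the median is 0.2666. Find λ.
λ = 2.6000

For X ~ Exponential(λ), the CDF is F(x) = 1 - e^(-λx).
The median m satisfies F(m) = 0.5:
1 - e^(-λm) = 0.5
e^(-λm) = 0.5
λm = ln(2)
m = ln(2) / λ

Given m = 0.2666:
λ = ln(2) / 0.2666 = 0.693147 / 0.2666 = 2.6000

Verification: ln(2) / 2.6000 = 0.2666 ✓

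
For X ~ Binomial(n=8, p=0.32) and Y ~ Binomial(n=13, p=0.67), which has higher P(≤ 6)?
X has higher probability (P(X ≤ 6) = 0.9980 > P(Y ≤ 6) = 0.0988)

Compute P(≤ 6) for each distribution:

X ~ Binomial(n=8, p=0.32):
P(X ≤ 6) = 0.9980

Y ~ Binomial(n=13, p=0.67):
P(Y ≤ 6) = 0.0988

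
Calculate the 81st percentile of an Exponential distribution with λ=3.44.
0.4828

We have X ~ Exponential(λ=3.44).

We want to find x such that P(X ≤ x) = 0.81.

This is the 81st percentile, which means 81% of values fall below this point.

Using the inverse CDF (quantile function):
x = F⁻¹(0.81) = 0.4828

Verification: P(X ≤ 0.4828) = 0.81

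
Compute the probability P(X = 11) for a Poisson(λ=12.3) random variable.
0.111168

We have X ~ Poisson(λ=12.3).

For a Poisson distribution, the PMF gives us the probability of each outcome.

Using the PMF formula:
P(X = 11) = 0.111168

Rounded to 4 decimal places: 0.1112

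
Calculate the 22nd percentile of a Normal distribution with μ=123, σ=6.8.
117.7491

We have X ~ Normal(μ=123, σ=6.8).

We want to find x such that P(X ≤ x) = 0.22.

This is the 22nd percentile, which means 22% of values fall below this point.

Using the inverse CDF (quantile function):
x = F⁻¹(0.22) = 117.7491

Verification: P(X ≤ 117.7491) = 0.22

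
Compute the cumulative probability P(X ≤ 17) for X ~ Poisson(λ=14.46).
0.792846

We have X ~ Poisson(λ=14.46).

The CDF gives us P(X ≤ k).

Using the CDF:
P(X ≤ 17) = 0.792846

This means there's approximately a 79.3% chance that X is at most 17.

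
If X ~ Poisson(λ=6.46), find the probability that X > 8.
0.203696

We have X ~ Poisson(λ=6.46).

P(X > 8) = 1 - P(X ≤ 8)
                = 1 - F(8)
                = 1 - 0.796304
                = 0.203696

So there's approximately a 20.4% chance that X exceeds 8.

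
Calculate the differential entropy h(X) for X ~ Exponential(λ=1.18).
0.8345 nats

We have X ~ Exponential(λ=1.18).

The differential entropy measures the uncertainty or information content of the distribution.

For an Exponential distribution with λ=1.18:
h(X) = 0.8345 nats

(In bits, this would be 1.2039 bits.)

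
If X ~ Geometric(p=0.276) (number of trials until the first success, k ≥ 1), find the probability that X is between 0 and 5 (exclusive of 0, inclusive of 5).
0.801073

We have X ~ Geometric(p=0.276) (number of trials until the first success, k ≥ 1).

To find P(0 < X ≤ 5), we use:
P(0 < X ≤ 5) = P(X ≤ 5) - P(X ≤ 0)
                 = F(5) - F(0)
                 = 0.801073 - 0.000000
                 = 0.801073

So there's approximately a 80.1% chance that X falls in this range.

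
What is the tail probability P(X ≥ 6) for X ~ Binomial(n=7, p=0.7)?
0.329417

We have X ~ Binomial(n=7, p=0.7).

For discrete distributions, P(X ≥ 6) = 1 - P(X ≤ 5).

P(X ≤ 5) = 0.670583
P(X ≥ 6) = 1 - 0.670583 = 0.329417

So there's approximately a 32.9% chance that X is at least 6.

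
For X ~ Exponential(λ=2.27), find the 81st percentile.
0.7316

We have X ~ Exponential(λ=2.27).

We want to find x such that P(X ≤ x) = 0.81.

This is the 81st percentile, which means 81% of values fall below this point.

Using the inverse CDF (quantile function):
x = F⁻¹(0.81) = 0.7316

Verification: P(X ≤ 0.7316) = 0.81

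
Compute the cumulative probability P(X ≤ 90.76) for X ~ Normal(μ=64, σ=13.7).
0.974607

We have X ~ Normal(μ=64, σ=13.7).

The CDF gives us P(X ≤ k).

Using the CDF:
P(X ≤ 90.76) = 0.974607

This means there's approximately a 97.5% chance that X is at most 90.76.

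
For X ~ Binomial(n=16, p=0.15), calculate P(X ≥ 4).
0.210109

We have X ~ Binomial(n=16, p=0.15).

For discrete distributions, P(X ≥ 4) = 1 - P(X ≤ 3).

P(X ≤ 3) = 0.789891
P(X ≥ 4) = 1 - 0.789891 = 0.210109

So there's approximately a 21.0% chance that X is at least 4.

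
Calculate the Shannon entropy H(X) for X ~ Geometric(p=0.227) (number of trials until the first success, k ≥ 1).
2.3596 nats

We have X ~ Geometric(p=0.227) (number of trials until the first success, k ≥ 1).

The Shannon entropy measures the uncertainty or information content of the distribution.

For a Geometric distribution with p=0.227 (number of trials until the first success, k ≥ 1):
H(X) = 2.3596 nats

(In bits, this would be 3.4042 bits.)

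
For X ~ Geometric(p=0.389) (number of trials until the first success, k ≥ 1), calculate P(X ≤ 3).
0.771901

We have X ~ Geometric(p=0.389) (number of trials until the first success, k ≥ 1).

The CDF gives us P(X ≤ k).

Using the CDF:
P(X ≤ 3) = 0.771901

This means there's approximately a 77.2% chance that X is at most 3.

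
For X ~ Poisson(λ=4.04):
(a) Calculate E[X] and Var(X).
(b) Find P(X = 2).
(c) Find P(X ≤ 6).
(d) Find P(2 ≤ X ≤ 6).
(a) E[X] = 4.0400, Var(X) = 4.0400
(b) P(X = 2) = 0.143609
(c) P(X ≤ 6) = 0.885117
(d) P(2 ≤ X ≤ 6) = 0.796425

We have X ~ Poisson(λ=4.04).

(a) Moments:
E[X] = 4.0400
Var(X) = 4.0400
σ = √Var(X) = 2.0100

(b) Point probability using PMF:
P(X = 2) = 0.143609

(c) Cumulative probability using CDF:
P(X ≤ 6) = F(6) = 0.885117

(d) Range probability:
P(2 ≤ X ≤ 6) = P(X ≤ 6) - P(X ≤ 1)
                   = F(6) - F(1)
                   = 0.885117 - 0.088691
                   = 0.796425

This means approximately 79.6% of outcomes fall in the interval [2, 6].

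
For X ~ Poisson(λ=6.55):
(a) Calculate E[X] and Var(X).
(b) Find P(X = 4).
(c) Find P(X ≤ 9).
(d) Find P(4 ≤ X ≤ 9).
(a) E[X] = 6.5500, Var(X) = 6.5500
(b) P(X = 4) = 0.109679
(c) P(X ≤ 9) = 0.873052
(d) P(4 ≤ X ≤ 9) = 0.764597

We have X ~ Poisson(λ=6.55).

(a) Moments:
E[X] = 6.5500
Var(X) = 6.5500
σ = √Var(X) = 2.5593

(b) Point probability using PMF:
P(X = 4) = 0.109679

(c) Cumulative probability using CDF:
P(X ≤ 9) = F(9) = 0.873052

(d) Range probability:
P(4 ≤ X ≤ 9) = P(X ≤ 9) - P(X ≤ 3)
                   = F(9) - F(3)
                   = 0.873052 - 0.108455
                   = 0.764597

This means approximately 76.5% of outcomes fall in the interval [4, 9].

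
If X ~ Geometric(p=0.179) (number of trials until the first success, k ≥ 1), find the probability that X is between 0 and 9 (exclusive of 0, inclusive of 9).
0.830532

We have X ~ Geometric(p=0.179) (number of trials until the first success, k ≥ 1).

To find P(0 < X ≤ 9), we use:
P(0 < X ≤ 9) = P(X ≤ 9) - P(X ≤ 0)
                 = F(9) - F(0)
                 = 0.830532 - 0.000000
                 = 0.830532

So there's approximately a 83.1% chance that X falls in this range.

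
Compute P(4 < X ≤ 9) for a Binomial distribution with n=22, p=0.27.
0.699977

We have X ~ Binomial(n=22, p=0.27).

To find P(4 < X ≤ 9), we use:
P(4 < X ≤ 9) = P(X ≤ 9) - P(X ≤ 4)
                 = F(9) - F(4)
                 = 0.951500 - 0.251522
                 = 0.699977

So there's approximately a 70.0% chance that X falls in this range.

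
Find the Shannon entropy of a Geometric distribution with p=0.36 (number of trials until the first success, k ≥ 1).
1.8151 nats

We have X ~ Geometric(p=0.36) (number of trials until the first success, k ≥ 1).

The Shannon entropy measures the uncertainty or information content of the distribution.

For a Geometric distribution with p=0.36 (number of trials until the first success, k ≥ 1):
H(X) = 1.8151 nats

(In bits, this would be 2.6186 bits.)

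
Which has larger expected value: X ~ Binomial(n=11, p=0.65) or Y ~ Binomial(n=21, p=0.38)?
Y has larger mean (7.9800 > 7.1500)

Compute the expected value for each distribution:

X ~ Binomial(n=11, p=0.65):
E[X] = 7.1500

Y ~ Binomial(n=21, p=0.38):
E[Y] = 7.9800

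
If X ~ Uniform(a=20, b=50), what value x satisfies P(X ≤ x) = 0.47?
34.1000

We have X ~ Uniform(a=20, b=50).

We want to find x such that P(X ≤ x) = 0.47.

This is the 47th percentile, which means 47% of values fall below this point.

Using the inverse CDF (quantile function):
x = F⁻¹(0.47) = 34.1000

Verification: P(X ≤ 34.1000) = 0.47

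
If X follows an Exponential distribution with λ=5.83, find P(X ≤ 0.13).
0.531350

We have X ~ Exponential(λ=5.83).

The CDF gives us P(X ≤ k).

Using the CDF:
P(X ≤ 0.13) = 0.531350

This means there's approximately a 53.1% chance that X is at most 0.13.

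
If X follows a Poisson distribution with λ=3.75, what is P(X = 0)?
0.023518

We have X ~ Poisson(λ=3.75).

For a Poisson distribution, the PMF gives us the probability of each outcome.

Using the PMF formula:
P(X = 0) = 0.023518

Rounded to 4 decimal places: 0.0235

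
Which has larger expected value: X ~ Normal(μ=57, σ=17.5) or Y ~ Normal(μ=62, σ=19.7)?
Y has larger mean (62.0000 > 57.0000)

Compute the expected value for each distribution:

X ~ Normal(μ=57, σ=17.5):
E[X] = 57.0000

Y ~ Normal(μ=62, σ=19.7):
E[Y] = 62.0000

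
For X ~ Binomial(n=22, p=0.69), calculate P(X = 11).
0.030253

We have X ~ Binomial(n=22, p=0.69).

For a Binomial distribution, the PMF gives us the probability of each outcome.

Using the PMF formula:
P(X = 11) = 0.030253

Rounded to 4 decimal places: 0.0303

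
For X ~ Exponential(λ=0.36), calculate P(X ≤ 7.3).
0.927777

We have X ~ Exponential(λ=0.36).

The CDF gives us P(X ≤ k).

Using the CDF:
P(X ≤ 7.3) = 0.927777

This means there's approximately a 92.8% chance that X is at most 7.3.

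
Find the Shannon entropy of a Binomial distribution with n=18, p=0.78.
1.9716 nats

We have X ~ Binomial(n=18, p=0.78).

The Shannon entropy measures the uncertainty or information content of the distribution.

For a Binomial distribution with n=18, p=0.78:
H(X) = 1.9716 nats

(In bits, this would be 2.8444 bits.)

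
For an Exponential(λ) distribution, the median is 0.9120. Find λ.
λ = 0.7600

For X ~ Exponential(λ), the CDF is F(x) = 1 - e^(-λx).
The median m satisfies F(m) = 0.5:
1 - e^(-λm) = 0.5
e^(-λm) = 0.5
λm = ln(2)
m = ln(2) / λ

Given m = 0.9120:
λ = ln(2) / 0.9120 = 0.693147 / 0.9120 = 0.7600

Verification: ln(2) / 0.7600 = 0.9120 ✓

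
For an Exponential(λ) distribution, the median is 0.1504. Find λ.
λ = 4.6087

For X ~ Exponential(λ), the CDF is F(x) = 1 - e^(-λx).
The median m satisfies F(m) = 0.5:
1 - e^(-λm) = 0.5
e^(-λm) = 0.5
λm = ln(2)
m = ln(2) / λ

Given m = 0.1504:
λ = ln(2) / 0.1504 = 0.693147 / 0.1504 = 4.6087

Verification: ln(2) / 4.6087 = 0.1504 ✓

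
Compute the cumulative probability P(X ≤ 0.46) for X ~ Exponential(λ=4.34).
0.864177

We have X ~ Exponential(λ=4.34).

The CDF gives us P(X ≤ k).

Using the CDF:
P(X ≤ 0.46) = 0.864177

This means there's approximately a 86.4% chance that X is at most 0.46.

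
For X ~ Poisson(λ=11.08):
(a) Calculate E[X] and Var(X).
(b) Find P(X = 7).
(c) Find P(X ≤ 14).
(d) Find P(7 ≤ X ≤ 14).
(a) E[X] = 11.0800, Var(X) = 11.0800
(b) P(X = 7) = 0.062714
(c) P(X ≤ 14) = 0.848161
(d) P(7 ≤ X ≤ 14) = 0.772775

We have X ~ Poisson(λ=11.08).

(a) Moments:
E[X] = 11.0800
Var(X) = 11.0800
σ = √Var(X) = 3.3287

(b) Point probability using PMF:
P(X = 7) = 0.062714

(c) Cumulative probability using CDF:
P(X ≤ 14) = F(14) = 0.848161

(d) Range probability:
P(7 ≤ X ≤ 14) = P(X ≤ 14) - P(X ≤ 6)
                   = F(14) - F(6)
                   = 0.848161 - 0.075386
                   = 0.772775

This means approximately 77.3% of outcomes fall in the interval [7, 14].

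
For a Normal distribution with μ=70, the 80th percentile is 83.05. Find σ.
σ = 15.5058

For X ~ Normal(μ, σ), the p-th percentile satisfies x = μ + z_p × σ,
where z_p = Φ⁻¹(p) is the standard normal quantile.

Step 1: z_{0.8} = Φ⁻¹(0.8) = 0.8416

Step 2: Solve for σ:
83.05 = 70 + 0.8416 × σ
σ = (83.05 - 70) / 0.8416
σ = 13.05 / 0.8416
σ = 15.5058

Verification: μ + z × σ = 70 + 0.8416 × 15.5058 = 83.05 ✓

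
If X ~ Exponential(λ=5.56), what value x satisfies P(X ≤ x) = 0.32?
0.0694

We have X ~ Exponential(λ=5.56).

We want to find x such that P(X ≤ x) = 0.32.

This is the 32nd percentile, which means 32% of values fall below this point.

Using the inverse CDF (quantile function):
x = F⁻¹(0.32) = 0.0694

Verification: P(X ≤ 0.0694) = 0.32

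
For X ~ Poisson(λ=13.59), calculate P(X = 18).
0.048927

We have X ~ Poisson(λ=13.59).

For a Poisson distribution, the PMF gives us the probability of each outcome.

Using the PMF formula:
P(X = 18) = 0.048927

Rounded to 4 decimal places: 0.0489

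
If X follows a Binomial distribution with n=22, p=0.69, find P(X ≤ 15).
0.546782

We have X ~ Binomial(n=22, p=0.69).

The CDF gives us P(X ≤ k).

Using the CDF:
P(X ≤ 15) = 0.546782

This means there's approximately a 54.7% chance that X is at most 15.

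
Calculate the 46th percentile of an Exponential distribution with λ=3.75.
0.1643

We have X ~ Exponential(λ=3.75).

We want to find x such that P(X ≤ x) = 0.46.

This is the 46th percentile, which means 46% of values fall below this point.

Using the inverse CDF (quantile function):
x = F⁻¹(0.46) = 0.1643

Verification: P(X ≤ 0.1643) = 0.46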